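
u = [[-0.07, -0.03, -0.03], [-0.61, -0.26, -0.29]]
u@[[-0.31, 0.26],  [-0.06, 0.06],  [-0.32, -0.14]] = [[0.03, -0.02], [0.3, -0.13]]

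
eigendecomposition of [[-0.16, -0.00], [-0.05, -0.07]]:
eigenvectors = [[0.0, 0.87],[1.00, 0.49]]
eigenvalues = [-0.07, -0.16]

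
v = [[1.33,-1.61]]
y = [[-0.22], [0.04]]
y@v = [[-0.29, 0.35], [0.05, -0.06]]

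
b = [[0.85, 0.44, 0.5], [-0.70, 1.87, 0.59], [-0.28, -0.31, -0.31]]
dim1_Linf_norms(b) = [0.85, 1.87, 0.31]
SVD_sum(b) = [[-0.09, 0.34, 0.12], [-0.48, 1.89, 0.69], [0.07, -0.29, -0.11]] + [[0.93, 0.09, 0.39],[-0.23, -0.02, -0.1],[-0.37, -0.04, -0.16]] + [[0.01, 0.01, -0.02], [0.00, 0.00, -0.0], [0.02, 0.02, -0.04]]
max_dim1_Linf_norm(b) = 1.87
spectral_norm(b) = 2.13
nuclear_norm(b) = 3.30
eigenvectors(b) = [[0.51-0.16j,0.51+0.16j,(-0.3+0j)], [(0.81+0j),(0.81-0j),(-0.37+0j)], [-0.25+0.06j,-0.25-0.06j,(0.88+0j)]]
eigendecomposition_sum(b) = [[(0.42+2.12j), (0.22-1.37j), 0.23+0.14j], [-0.36+3.23j, 0.93-1.86j, 0.27+0.30j], [(-0.12-1.01j), (-0.15+0.63j), (-0.1-0.07j)]] + [[0.42-2.12j, (0.22+1.37j), 0.23-0.14j],[(-0.36-3.23j), 0.93+1.86j, 0.27-0.30j],[-0.12+1.01j, -0.15-0.63j, (-0.1+0.07j)]] + [[(0.01+0j), 0.00+0.00j, (0.03+0j)], [0.02+0.00j, 0j, 0.04+0.00j], [(-0.04-0j), (-0.01-0j), (-0.1-0j)]]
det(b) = -0.14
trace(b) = 2.41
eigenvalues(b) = [(1.25+0.18j), (1.25-0.18j), (-0.09+0j)]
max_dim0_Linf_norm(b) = 1.87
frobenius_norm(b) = 2.40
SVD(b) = [[0.18, -0.91, 0.39], [0.97, 0.22, 0.07], [-0.15, 0.36, 0.92]] @ diag([2.1255038429809376, 1.1183473913227544, 0.05685530577576524]) @ [[-0.23, 0.91, 0.33], [-0.92, -0.09, -0.39], [0.33, 0.4, -0.86]]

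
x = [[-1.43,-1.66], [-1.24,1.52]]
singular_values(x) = [2.28, 1.85]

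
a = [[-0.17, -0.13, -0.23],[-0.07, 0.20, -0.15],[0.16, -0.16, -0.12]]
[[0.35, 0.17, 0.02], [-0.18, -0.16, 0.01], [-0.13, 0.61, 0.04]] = a@[[-1.70, 1.68, 0.10], [-1.19, -1.18, -0.03], [0.39, -1.3, -0.13]]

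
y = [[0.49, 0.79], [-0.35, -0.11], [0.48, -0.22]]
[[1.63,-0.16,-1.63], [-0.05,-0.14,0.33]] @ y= [[0.07, 1.66], [0.18, -0.10]]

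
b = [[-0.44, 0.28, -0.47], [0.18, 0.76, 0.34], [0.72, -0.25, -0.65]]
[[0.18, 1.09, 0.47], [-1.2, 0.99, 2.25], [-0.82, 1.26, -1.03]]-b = [[0.62, 0.81, 0.94], [-1.38, 0.23, 1.91], [-1.54, 1.51, -0.38]]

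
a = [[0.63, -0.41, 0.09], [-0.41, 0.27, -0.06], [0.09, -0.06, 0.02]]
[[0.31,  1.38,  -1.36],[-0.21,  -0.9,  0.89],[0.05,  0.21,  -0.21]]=a@[[-0.04, 1.38, -1.06],[-0.68, -0.98, 1.33],[0.64, 1.18, -1.59]]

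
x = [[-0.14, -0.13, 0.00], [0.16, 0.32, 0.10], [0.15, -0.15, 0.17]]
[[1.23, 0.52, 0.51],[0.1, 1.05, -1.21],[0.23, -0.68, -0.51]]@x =[[-0.01,  -0.07,  0.14], [-0.03,  0.5,  -0.1], [-0.22,  -0.17,  -0.15]]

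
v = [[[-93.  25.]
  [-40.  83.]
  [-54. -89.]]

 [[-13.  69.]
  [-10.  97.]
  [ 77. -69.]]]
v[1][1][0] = -10.0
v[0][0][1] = 25.0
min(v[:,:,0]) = -93.0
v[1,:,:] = [[-13.0, 69.0], [-10.0, 97.0], [77.0, -69.0]]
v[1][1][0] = -10.0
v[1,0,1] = 69.0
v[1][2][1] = -69.0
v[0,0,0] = -93.0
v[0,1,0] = -40.0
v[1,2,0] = 77.0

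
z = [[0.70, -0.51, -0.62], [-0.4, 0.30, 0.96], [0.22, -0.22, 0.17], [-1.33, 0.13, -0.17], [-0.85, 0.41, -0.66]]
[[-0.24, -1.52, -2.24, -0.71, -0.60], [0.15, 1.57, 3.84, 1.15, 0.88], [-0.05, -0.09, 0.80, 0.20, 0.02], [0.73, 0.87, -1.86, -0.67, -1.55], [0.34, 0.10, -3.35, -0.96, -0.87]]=z@[[-0.59, -0.75, 0.91, 0.39, 1.23],  [-0.36, 0.55, 0.52, 0.44, 1.81],  [0.02, 1.15, 4.22, 1.22, 0.86]]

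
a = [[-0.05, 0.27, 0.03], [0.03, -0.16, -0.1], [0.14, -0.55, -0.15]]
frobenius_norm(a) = 0.68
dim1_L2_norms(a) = [0.28, 0.19, 0.59]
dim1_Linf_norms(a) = [0.27, 0.16, 0.55]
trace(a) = -0.36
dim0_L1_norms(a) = [0.22, 0.98, 0.28]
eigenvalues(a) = [(-0.43+0j), (0.03+0.03j), (0.03-0.03j)]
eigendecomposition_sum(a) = [[-0.04-0.00j, 0.18-0.00j, (0.07-0j)], [(0.04+0j), -0.20+0.00j, -0.08+0.00j], [(0.11+0j), -0.49+0.00j, (-0.19+0j)]] + [[(-0+0.04j), (0.04-0.04j), (-0.02+0.03j)], [(-0.01+0.01j), (0.02-0.01j), (-0.01+0.01j)], [0.02-0.01j, -0.03-0.00j, 0.02-0.00j]] + [[-0.00-0.04j, (0.04+0.04j), (-0.02-0.03j)], [-0.01-0.01j, (0.02+0.01j), -0.01-0.01j], [0.02+0.01j, -0.03+0.00j, (0.02+0j)]]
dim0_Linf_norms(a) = [0.14, 0.55, 0.15]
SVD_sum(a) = [[-0.06, 0.26, 0.07], [0.04, -0.17, -0.05], [0.13, -0.55, -0.15]] + [[-0.0, 0.01, -0.04], [-0.00, 0.01, -0.05], [-0.0, 0.00, -0.00]] + [[0.01, 0.0, 0.00], [-0.01, -0.00, -0.0], [0.01, 0.00, 0.00]]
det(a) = -0.00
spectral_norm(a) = 0.67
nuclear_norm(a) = 0.76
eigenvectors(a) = [[(0.33+0j),(-0.84+0j),(-0.84-0j)],[(-0.36+0j),-0.30-0.12j,(-0.3+0.12j)],[(-0.87+0j),(0.29+0.32j),(0.29-0.32j)]]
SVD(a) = [[-0.41, -0.59, 0.7], [0.27, -0.8, -0.53], [0.87, -0.03, 0.49]] @ diag([0.6725650784481455, 0.0687593717009165, 0.018120818285468573]) @ [[0.22, -0.94, -0.25],[0.03, -0.25, 0.97],[0.97, 0.22, 0.03]]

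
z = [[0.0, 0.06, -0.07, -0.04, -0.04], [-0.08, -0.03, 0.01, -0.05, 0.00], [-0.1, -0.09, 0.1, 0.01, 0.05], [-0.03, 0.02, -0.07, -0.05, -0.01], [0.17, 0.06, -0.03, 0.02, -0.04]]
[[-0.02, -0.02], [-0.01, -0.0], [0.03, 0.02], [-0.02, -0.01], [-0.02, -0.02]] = z @ [[-0.07, -0.06],  [-0.01, -0.1],  [0.07, 0.04],  [0.27, 0.19],  [0.19, 0.06]]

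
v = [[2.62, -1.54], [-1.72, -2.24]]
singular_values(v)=[3.14, 2.72]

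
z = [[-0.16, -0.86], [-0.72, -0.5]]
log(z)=[[-0.40+1.24j,  0.47+1.68j], [(0.39+1.4j),  (-0.22+1.9j)]]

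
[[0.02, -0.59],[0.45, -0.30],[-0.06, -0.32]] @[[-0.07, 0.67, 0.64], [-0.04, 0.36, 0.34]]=[[0.02, -0.2, -0.19], [-0.02, 0.19, 0.19], [0.02, -0.16, -0.15]]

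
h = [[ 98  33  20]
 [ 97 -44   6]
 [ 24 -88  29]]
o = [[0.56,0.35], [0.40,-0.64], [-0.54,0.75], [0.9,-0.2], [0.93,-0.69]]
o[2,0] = -0.544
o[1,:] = [0.397, -0.638]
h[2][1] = -88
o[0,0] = 0.556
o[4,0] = 0.929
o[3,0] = 0.897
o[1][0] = 0.397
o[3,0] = 0.897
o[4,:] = [0.929, -0.689]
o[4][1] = -0.689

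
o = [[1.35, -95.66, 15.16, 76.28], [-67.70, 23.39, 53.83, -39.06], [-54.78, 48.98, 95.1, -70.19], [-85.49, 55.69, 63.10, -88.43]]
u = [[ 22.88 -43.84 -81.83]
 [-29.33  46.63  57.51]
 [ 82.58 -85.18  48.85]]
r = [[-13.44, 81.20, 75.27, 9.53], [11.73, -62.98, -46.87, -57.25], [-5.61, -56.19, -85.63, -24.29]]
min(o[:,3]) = -88.43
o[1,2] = 53.83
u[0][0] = 22.88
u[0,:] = [22.88, -43.84, -81.83]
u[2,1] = -85.18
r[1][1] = -62.98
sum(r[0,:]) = 152.56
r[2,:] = [-5.61, -56.19, -85.63, -24.29]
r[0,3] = 9.53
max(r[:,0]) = 11.73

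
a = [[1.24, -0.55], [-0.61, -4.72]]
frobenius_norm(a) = 4.95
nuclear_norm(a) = 6.07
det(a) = -6.19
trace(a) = -3.48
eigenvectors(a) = [[0.99, 0.09],[-0.1, 1.00]]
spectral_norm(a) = 4.78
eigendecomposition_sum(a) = [[1.28, -0.12], [-0.13, 0.01]] + [[-0.04, -0.43], [-0.48, -4.73]]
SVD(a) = [[0.09, 1.00], [1.00, -0.09]] @ diag([4.776176913944313, 1.295659710998752]) @ [[-0.10,-0.99], [0.99,-0.1]]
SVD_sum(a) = [[-0.04, -0.42], [-0.50, -4.73]] + [[1.28, -0.13],[-0.11, 0.01]]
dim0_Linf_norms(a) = [1.24, 4.72]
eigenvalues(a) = [1.3, -4.78]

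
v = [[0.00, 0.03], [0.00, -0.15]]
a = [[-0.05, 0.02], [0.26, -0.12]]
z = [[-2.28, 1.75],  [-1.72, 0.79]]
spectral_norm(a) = 0.29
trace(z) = -1.49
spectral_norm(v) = 0.15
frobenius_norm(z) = 3.44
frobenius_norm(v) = 0.15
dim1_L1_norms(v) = [0.03, 0.15]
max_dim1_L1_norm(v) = 0.15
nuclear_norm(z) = 3.78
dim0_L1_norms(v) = [0.0, 0.18]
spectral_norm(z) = 3.42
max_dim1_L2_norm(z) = 2.87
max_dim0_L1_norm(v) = 0.18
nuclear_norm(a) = 0.29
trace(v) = -0.15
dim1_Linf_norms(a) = [0.05, 0.26]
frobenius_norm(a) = 0.29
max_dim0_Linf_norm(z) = 2.28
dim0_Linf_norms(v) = [0.0, 0.15]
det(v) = 0.00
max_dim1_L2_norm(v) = 0.15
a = v @ z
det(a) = 0.00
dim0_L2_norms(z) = [2.86, 1.92]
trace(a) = -0.17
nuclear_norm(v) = 0.15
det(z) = 1.21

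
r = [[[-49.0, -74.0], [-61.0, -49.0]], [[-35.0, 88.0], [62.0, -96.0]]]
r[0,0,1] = -74.0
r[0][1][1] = -49.0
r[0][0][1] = -74.0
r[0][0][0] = -49.0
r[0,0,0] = -49.0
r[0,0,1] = -74.0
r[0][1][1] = -49.0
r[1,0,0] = -35.0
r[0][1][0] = -61.0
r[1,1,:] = [62.0, -96.0]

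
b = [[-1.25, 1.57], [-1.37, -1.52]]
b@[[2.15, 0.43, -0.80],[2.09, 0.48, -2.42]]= [[0.59, 0.22, -2.80], [-6.12, -1.32, 4.77]]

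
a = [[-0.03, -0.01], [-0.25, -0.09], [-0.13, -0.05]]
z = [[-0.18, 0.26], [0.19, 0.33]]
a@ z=[[0.0, -0.01], [0.03, -0.09], [0.01, -0.05]]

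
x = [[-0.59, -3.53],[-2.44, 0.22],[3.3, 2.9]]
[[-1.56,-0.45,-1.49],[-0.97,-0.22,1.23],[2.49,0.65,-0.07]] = x@[[0.43,0.1,-0.46], [0.37,0.11,0.50]]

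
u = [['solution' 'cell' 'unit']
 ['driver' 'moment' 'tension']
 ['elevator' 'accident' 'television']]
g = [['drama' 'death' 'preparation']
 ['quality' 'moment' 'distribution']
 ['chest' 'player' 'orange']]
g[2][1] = 'player'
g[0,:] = ['drama', 'death', 'preparation']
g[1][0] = 'quality'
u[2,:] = ['elevator', 'accident', 'television']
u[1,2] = 'tension'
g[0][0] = 'drama'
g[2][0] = 'chest'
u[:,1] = ['cell', 'moment', 'accident']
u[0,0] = 'solution'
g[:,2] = ['preparation', 'distribution', 'orange']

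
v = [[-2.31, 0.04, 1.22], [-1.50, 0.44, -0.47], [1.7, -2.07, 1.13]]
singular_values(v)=[3.58, 2.21, 0.51]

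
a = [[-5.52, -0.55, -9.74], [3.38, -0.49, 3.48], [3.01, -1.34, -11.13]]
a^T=[[-5.52, 3.38, 3.01], [-0.55, -0.49, -1.34], [-9.74, 3.48, -11.13]]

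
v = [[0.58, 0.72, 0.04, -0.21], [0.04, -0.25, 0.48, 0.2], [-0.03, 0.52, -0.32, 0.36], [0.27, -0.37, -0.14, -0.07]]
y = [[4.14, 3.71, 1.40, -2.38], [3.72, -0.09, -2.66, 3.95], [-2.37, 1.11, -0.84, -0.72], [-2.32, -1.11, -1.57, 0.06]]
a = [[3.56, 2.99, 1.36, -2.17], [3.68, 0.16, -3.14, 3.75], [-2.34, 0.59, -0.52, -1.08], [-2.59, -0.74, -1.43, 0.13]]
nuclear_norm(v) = 2.58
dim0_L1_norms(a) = [12.17, 4.48, 6.45, 7.13]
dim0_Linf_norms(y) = [4.14, 3.71, 2.66, 3.95]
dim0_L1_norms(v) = [0.92, 1.86, 0.98, 0.84]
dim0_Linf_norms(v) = [0.58, 0.72, 0.48, 0.36]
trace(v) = -0.06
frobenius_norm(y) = 9.60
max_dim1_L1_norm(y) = 11.63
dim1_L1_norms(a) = [10.08, 10.73, 4.53, 4.89]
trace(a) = 3.33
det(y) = -74.68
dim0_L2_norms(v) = [0.64, 0.99, 0.59, 0.47]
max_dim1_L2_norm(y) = 6.21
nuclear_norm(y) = 16.18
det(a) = -19.99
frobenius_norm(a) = 9.07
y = v + a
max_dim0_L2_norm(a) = 6.2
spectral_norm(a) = 6.69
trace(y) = 3.27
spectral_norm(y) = 7.02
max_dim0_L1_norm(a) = 12.17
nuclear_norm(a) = 14.76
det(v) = -0.12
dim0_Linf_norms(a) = [3.68, 2.99, 3.14, 3.75]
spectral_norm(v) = 1.07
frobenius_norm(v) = 1.40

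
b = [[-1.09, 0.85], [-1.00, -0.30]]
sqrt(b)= [[-0.01,0.96], [-1.13,0.89]]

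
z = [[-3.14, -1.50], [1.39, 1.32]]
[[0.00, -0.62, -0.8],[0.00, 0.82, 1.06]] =z @ [[0.0, -0.20, -0.26],[-0.0, 0.83, 1.08]]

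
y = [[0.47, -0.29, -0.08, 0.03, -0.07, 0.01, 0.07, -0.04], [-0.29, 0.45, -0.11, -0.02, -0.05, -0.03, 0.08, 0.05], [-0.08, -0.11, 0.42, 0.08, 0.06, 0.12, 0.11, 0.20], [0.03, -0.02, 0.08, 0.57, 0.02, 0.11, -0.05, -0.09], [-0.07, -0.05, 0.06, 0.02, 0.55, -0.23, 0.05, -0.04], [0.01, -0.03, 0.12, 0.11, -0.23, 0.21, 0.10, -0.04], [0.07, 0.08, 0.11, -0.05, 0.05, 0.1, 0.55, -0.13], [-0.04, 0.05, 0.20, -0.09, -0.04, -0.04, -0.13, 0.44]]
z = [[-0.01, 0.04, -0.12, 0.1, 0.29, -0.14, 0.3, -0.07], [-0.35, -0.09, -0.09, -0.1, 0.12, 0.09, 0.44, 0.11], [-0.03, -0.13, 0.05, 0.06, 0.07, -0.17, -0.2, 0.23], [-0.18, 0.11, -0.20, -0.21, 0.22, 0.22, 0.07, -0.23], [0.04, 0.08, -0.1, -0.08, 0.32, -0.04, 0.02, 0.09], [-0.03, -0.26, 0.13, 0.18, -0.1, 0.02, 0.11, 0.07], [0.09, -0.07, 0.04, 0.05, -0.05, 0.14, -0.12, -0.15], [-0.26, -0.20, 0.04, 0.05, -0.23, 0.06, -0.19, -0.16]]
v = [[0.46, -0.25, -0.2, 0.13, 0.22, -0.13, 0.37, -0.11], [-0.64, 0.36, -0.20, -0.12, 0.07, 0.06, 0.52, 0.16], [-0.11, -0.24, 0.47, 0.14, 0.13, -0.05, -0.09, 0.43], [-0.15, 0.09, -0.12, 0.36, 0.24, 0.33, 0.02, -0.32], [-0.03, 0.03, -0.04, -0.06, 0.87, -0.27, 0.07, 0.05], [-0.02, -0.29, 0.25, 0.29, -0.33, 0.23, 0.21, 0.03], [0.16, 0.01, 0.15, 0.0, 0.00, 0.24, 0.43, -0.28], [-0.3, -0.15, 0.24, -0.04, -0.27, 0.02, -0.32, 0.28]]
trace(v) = 3.46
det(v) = -0.00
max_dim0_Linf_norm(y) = 0.57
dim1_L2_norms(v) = [0.74, 0.95, 0.72, 0.67, 0.92, 0.66, 0.61, 0.65]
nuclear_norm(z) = 2.85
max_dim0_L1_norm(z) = 1.45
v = z + y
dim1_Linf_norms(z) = [0.3, 0.44, 0.23, 0.23, 0.32, 0.26, 0.15, 0.26]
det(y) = -0.00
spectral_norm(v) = 1.19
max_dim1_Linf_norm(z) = 0.44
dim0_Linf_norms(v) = [0.64, 0.36, 0.47, 0.36, 0.87, 0.33, 0.52, 0.43]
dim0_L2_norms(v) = [0.88, 0.6, 0.68, 0.52, 1.03, 0.56, 0.87, 0.7]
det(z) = -0.00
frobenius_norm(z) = 1.27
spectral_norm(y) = 0.79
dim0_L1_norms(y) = [1.06, 1.08, 1.18, 0.97, 1.07, 0.85, 1.14, 1.03]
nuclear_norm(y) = 3.66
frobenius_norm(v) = 2.12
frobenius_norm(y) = 1.55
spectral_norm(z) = 0.83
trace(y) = 3.66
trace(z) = -0.20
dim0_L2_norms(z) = [0.48, 0.4, 0.31, 0.33, 0.57, 0.36, 0.63, 0.43]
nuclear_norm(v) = 5.06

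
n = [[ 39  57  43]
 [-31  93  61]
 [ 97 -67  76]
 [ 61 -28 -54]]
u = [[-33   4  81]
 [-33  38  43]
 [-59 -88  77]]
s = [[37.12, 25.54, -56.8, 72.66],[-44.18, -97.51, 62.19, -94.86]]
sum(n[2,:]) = 106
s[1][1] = -97.51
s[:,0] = [37.12, -44.18]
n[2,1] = -67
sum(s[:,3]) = -22.200000000000003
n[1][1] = 93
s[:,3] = [72.66, -94.86]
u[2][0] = -59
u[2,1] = -88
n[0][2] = 43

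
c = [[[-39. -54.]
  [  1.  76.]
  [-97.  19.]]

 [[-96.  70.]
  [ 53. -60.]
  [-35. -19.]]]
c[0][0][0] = -39.0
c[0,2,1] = 19.0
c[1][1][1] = -60.0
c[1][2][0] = -35.0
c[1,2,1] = -19.0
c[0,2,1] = 19.0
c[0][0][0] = -39.0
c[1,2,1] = -19.0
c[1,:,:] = [[-96.0, 70.0], [53.0, -60.0], [-35.0, -19.0]]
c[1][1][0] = 53.0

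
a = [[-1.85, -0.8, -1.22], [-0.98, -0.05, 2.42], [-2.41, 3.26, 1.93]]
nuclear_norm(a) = 9.12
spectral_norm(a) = 4.81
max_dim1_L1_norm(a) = 7.6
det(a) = 21.97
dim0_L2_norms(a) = [3.19, 3.36, 3.33]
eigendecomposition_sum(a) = [[0.38,-0.60,-0.74], [-0.83,1.33,1.65], [-1.41,2.25,2.79]] + [[-1.89, 0.23, -0.64], [0.83, -0.1, 0.28], [-1.63, 0.20, -0.55]] + [[-0.33, -0.43, 0.16], [-0.98, -1.28, 0.49], [0.63, 0.81, -0.31]]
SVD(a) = [[0.05, 0.92, -0.39], [-0.39, -0.34, -0.86], [-0.92, 0.2, 0.34]] @ diag([4.807358036554186, 2.4184874871189765, 1.889716111755101]) @ [[0.52, -0.63, -0.58],[-0.76, -0.03, -0.65],[0.39, 0.78, -0.50]]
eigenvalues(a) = [4.5, -2.55, -1.92]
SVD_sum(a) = [[0.13, -0.15, -0.14],[-0.98, 1.18, 1.09],[-2.3, 2.77, 2.56]] + [[-1.69, -0.08, -1.44], [0.62, 0.03, 0.53], [-0.36, -0.02, -0.31]] + [[-0.28, -0.57, 0.36],[-0.63, -1.26, 0.8],[0.25, 0.50, -0.32]]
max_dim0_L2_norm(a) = 3.36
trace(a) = 0.03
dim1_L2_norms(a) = [2.36, 2.61, 4.49]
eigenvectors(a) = [[-0.22, 0.72, -0.27], [0.5, -0.32, -0.81], [0.84, 0.62, 0.52]]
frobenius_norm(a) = 5.70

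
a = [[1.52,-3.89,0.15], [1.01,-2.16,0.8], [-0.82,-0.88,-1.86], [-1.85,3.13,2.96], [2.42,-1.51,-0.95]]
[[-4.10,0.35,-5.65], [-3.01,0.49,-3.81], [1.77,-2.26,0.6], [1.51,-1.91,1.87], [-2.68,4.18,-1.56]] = a @ [[-1.03, 2.16, -0.15],[0.62, 0.75, 1.36],[-0.79, -0.09, -0.9]]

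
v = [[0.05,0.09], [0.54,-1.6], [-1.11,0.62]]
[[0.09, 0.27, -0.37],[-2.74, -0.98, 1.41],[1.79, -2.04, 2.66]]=v@[[-0.81, 2.69, -3.56], [1.44, 1.52, -2.08]]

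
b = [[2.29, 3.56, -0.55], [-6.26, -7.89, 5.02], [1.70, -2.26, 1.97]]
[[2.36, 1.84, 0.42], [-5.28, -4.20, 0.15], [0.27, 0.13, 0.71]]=b @ [[0.49, 0.37, 0.14], [0.37, 0.29, 0.08], [0.14, 0.08, 0.33]]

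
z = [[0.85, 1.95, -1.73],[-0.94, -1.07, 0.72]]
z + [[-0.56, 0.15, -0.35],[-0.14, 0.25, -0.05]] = [[0.29, 2.10, -2.08], [-1.08, -0.82, 0.67]]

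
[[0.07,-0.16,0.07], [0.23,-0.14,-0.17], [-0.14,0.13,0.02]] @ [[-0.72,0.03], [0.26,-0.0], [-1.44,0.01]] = [[-0.19, 0.0], [0.04, 0.01], [0.11, -0.0]]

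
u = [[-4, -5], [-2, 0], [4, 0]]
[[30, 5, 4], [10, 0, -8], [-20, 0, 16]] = u@ [[-5, 0, 4], [-2, -1, -4]]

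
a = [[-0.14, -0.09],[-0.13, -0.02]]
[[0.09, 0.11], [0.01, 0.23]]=a @ [[0.05, -2.10],[-1.05, 2.02]]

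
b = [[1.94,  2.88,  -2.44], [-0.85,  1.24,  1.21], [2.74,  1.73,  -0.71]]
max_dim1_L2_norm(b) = 4.24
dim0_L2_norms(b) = [3.46, 3.58, 2.81]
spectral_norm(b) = 5.21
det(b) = 13.92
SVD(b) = [[-0.80, 0.13, 0.59],[0.06, 0.99, -0.13],[-0.6, -0.06, -0.80]] @ diag([5.208464335882291, 1.9136210652899084, 1.3965506365044422]) @ [[-0.62, -0.63, 0.47], [-0.41, 0.77, 0.49], [-0.67, 0.11, -0.73]]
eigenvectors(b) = [[0.73+0.00j, (0.73-0j), 0.34+0.00j], [-0.19+0.18j, (-0.19-0.18j), 0.62+0.00j], [(0.31-0.55j), (0.31+0.55j), (0.7+0j)]]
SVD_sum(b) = [[2.59,2.60,-1.95], [-0.20,-0.20,0.15], [1.94,1.95,-1.47]] + [[-0.10, 0.19, 0.12], [-0.77, 1.46, 0.93], [0.05, -0.10, -0.06]] + [[-0.55, 0.09, -0.60],[0.12, -0.02, 0.13],[0.75, -0.13, 0.82]]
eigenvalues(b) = [(0.16+2.54j), (0.16-2.54j), (2.14+0j)]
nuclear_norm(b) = 8.52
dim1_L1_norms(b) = [7.26, 3.3, 5.18]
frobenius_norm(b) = 5.72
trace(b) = 2.47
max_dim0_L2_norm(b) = 3.58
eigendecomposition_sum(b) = [[(0.92+1.16j),(1.03-0.56j),(-1.35-0.07j)],[(-0.52-0.08j),(-0.13+0.39j),(0.37-0.31j)],[1.27-0.20j,0.01-1.01j,-0.63+0.99j]] + [[(0.92-1.16j),(1.03+0.56j),(-1.35+0.07j)],[(-0.52+0.08j),(-0.13-0.39j),(0.37+0.31j)],[(1.27+0.2j),(0.01+1.01j),-0.63-0.99j]] + [[0.10+0.00j, (0.83+0j), 0.26-0.00j], [(0.18+0j), 1.50+0.00j, 0.48-0.00j], [(0.21+0j), (1.7+0j), (0.54-0j)]]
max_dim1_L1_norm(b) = 7.26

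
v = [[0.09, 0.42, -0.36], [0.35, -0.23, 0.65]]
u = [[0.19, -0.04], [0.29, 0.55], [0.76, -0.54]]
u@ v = [[0.00, 0.09, -0.09], [0.22, -0.0, 0.25], [-0.12, 0.44, -0.62]]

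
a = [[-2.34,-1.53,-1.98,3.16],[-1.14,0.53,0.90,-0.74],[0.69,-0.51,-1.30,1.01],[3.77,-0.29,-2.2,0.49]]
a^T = [[-2.34, -1.14, 0.69, 3.77],[-1.53, 0.53, -0.51, -0.29],[-1.98, 0.90, -1.3, -2.20],[3.16, -0.74, 1.01, 0.49]]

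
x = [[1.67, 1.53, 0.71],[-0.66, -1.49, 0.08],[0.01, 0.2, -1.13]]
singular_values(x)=[2.79, 1.27, 0.44]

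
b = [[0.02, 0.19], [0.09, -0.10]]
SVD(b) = [[-0.86, 0.51],[0.51, 0.86]] @ diag([0.21634670449160665, 0.08828421974294968]) @ [[0.13, -0.99], [0.99, 0.13]]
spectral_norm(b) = 0.22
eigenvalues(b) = [0.1, -0.18]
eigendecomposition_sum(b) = [[0.07,0.07], [0.03,0.03]] + [[-0.05, 0.12], [0.06, -0.13]]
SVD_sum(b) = [[-0.02, 0.18], [0.01, -0.11]] + [[0.04, 0.01], [0.08, 0.01]]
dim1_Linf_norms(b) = [0.19, 0.1]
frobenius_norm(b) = 0.23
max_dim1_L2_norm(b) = 0.19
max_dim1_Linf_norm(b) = 0.19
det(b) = -0.02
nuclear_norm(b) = 0.30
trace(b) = -0.08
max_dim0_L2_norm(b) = 0.21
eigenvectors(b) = [[0.91, -0.68], [0.40, 0.73]]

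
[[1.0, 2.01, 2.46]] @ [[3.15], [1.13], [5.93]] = [[20.01]]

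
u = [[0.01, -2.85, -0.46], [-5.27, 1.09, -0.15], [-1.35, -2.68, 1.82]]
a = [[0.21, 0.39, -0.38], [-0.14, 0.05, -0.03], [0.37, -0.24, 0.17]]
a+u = [[0.22,-2.46,-0.84], [-5.41,1.14,-0.18], [-0.98,-2.92,1.99]]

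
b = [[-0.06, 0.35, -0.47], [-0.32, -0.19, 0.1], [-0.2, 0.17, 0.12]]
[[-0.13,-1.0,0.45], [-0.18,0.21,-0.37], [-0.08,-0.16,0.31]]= b @ [[0.61, 0.44, 0.21],[0.06, -1.23, 1.80],[0.24, 1.15, 0.36]]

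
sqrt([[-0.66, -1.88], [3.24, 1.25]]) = [[0.72, -0.83], [1.42, 1.56]]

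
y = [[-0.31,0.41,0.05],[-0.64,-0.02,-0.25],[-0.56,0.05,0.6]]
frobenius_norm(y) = 1.19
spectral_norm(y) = 0.96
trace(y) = 0.27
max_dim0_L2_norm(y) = 0.91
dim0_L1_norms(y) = [1.51, 0.48, 0.9]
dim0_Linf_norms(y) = [0.64, 0.41, 0.6]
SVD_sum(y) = [[-0.35, 0.08, 0.14], [-0.44, 0.1, 0.18], [-0.67, 0.15, 0.27]] + [[-0.03, 0.00, -0.07],  [-0.18, 0.00, -0.44],  [0.13, -0.00, 0.32]] + [[0.06, 0.33, -0.02], [-0.02, -0.12, 0.01], [-0.02, -0.09, 0.01]]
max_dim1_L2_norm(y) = 0.82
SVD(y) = [[-0.40, -0.12, -0.91], [-0.50, -0.8, 0.33], [-0.77, 0.59, 0.25]] @ diag([0.963232374599018, 0.5893415894822467, 0.374379330934383]) @ [[0.91, -0.20, -0.37], [0.37, -0.01, 0.93], [-0.19, -0.98, 0.07]]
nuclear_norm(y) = 1.93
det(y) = 0.21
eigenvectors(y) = [[0.11-0.56j, (0.11+0.56j), (-0.08+0j)], [0.76+0.00j, 0.76-0.00j, -0.29+0.00j], [0.21-0.25j, (0.21+0.25j), (0.95+0j)]]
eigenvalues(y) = [(-0.18+0.55j), (-0.18-0.55j), (0.63+0j)]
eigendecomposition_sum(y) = [[(-0.17+0.24j),0.20+0.06j,(0.05+0.04j)], [(-0.36-0.16j),-0.03+0.28j,-0.04+0.07j], [(-0.15+0.08j),(0.08+0.09j),0.01+0.03j]] + [[-0.17-0.24j, (0.2-0.06j), 0.05-0.04j],[(-0.36+0.16j), (-0.03-0.28j), (-0.04-0.07j)],[-0.15-0.08j, (0.08-0.09j), (0.01-0.03j)]] + [[0.02-0.00j, (0.01-0j), (-0.05+0j)],[(0.08-0j), (0.04-0j), -0.17+0.00j],[(-0.26+0j), -0.12+0.00j, 0.57-0.00j]]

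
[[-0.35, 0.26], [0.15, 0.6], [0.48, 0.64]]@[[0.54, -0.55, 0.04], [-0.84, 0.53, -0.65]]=[[-0.41, 0.33, -0.18], [-0.42, 0.24, -0.38], [-0.28, 0.08, -0.40]]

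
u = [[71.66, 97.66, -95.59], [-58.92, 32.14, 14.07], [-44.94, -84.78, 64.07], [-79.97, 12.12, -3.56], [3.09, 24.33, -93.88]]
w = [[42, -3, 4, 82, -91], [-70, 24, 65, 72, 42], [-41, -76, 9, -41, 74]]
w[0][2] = 4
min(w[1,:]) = -70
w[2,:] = [-41, -76, 9, -41, 74]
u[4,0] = 3.09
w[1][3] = 72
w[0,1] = -3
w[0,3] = 82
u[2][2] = 64.07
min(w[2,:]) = -76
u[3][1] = 12.12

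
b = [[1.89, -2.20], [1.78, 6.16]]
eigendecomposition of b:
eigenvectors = [[-0.86, 0.60],[0.52, -0.8]]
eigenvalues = [3.22, 4.83]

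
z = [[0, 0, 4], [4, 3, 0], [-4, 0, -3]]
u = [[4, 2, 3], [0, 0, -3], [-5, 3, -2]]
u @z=[[-4, 6, 7], [12, 0, 9], [20, 9, -14]]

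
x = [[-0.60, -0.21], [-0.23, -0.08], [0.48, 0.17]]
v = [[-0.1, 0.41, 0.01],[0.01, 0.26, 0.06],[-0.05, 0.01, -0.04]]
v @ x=[[-0.03, -0.01], [-0.04, -0.01], [0.01, 0.0]]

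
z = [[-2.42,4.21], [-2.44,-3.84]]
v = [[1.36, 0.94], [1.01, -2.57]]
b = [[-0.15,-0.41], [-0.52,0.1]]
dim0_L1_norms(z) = [4.86, 8.05]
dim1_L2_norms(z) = [4.86, 4.55]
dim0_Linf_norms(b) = [0.52, 0.41]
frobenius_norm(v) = 3.22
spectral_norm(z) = 5.70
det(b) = -0.23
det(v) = -4.44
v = b @ z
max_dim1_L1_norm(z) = 6.63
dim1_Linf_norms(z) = [4.21, 3.84]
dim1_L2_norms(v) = [1.65, 2.76]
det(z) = 19.57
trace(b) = -0.05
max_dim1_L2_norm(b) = 0.53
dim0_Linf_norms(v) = [1.36, 2.57]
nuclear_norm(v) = 4.39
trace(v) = -1.21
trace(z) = -6.26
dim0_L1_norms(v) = [2.37, 3.51]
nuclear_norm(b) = 0.96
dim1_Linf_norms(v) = [1.36, 2.57]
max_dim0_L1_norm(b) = 0.67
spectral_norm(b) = 0.54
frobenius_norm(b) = 0.69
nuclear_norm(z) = 9.13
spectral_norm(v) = 2.80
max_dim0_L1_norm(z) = 8.05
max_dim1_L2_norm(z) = 4.86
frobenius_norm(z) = 6.65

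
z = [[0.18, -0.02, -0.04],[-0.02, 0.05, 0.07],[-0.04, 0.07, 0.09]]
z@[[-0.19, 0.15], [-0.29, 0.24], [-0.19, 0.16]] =[[-0.02, 0.02], [-0.02, 0.02], [-0.03, 0.03]]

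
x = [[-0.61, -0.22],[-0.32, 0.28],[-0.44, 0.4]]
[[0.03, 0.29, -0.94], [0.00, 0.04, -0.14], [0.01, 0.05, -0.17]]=x@ [[-0.04, -0.37, 1.21], [-0.03, -0.28, 0.90]]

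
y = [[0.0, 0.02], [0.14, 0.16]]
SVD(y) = [[-0.07, -1.00], [-1.00, 0.07]] @ diag([0.21313708498984762, 0.013137084989847598]) @ [[-0.66,-0.76], [0.76,-0.66]]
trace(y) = 0.16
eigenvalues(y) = [-0.02, 0.18]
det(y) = -0.00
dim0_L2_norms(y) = [0.14, 0.16]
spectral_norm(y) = 0.21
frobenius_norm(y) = 0.21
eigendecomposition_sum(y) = [[-0.01, 0.00], [0.01, -0.0]] + [[0.01, 0.02], [0.13, 0.16]]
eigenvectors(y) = [[-0.78, -0.11],[0.62, -0.99]]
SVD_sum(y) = [[0.01, 0.01], [0.14, 0.16]] + [[-0.01, 0.01], [0.00, -0.0]]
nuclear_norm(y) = 0.23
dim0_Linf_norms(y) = [0.14, 0.16]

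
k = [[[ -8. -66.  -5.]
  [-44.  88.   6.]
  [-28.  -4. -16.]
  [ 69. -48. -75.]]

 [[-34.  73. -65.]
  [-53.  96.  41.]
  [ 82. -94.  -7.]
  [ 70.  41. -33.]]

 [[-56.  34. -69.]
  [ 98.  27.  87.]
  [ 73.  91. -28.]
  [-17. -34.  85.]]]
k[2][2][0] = 73.0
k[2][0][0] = -56.0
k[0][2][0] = -28.0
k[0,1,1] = 88.0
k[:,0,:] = [[-8.0, -66.0, -5.0], [-34.0, 73.0, -65.0], [-56.0, 34.0, -69.0]]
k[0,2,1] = -4.0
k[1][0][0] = -34.0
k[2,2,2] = -28.0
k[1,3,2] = -33.0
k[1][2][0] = 82.0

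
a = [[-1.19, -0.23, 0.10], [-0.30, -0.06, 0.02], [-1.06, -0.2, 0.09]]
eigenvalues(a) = [(-1.16+0j), 0j, -0j]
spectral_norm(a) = 1.66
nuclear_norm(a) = 1.67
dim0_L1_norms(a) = [2.55, 0.49, 0.21]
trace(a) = -1.16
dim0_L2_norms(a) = [1.62, 0.31, 0.14]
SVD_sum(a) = [[-1.19, -0.23, 0.1], [-0.30, -0.06, 0.03], [-1.06, -0.20, 0.09]] + [[0.00, -0.0, -0.0], [0.0, -0.00, -0.0], [-0.00, 0.00, 0.00]] + [[0.0, -0.0, 0.0], [-0.0, 0.0, -0.00], [-0.0, 0.00, -0.0]]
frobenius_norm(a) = 1.66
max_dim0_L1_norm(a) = 2.55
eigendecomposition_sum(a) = [[-1.19+0.00j, -0.23-0.00j, 0.10-0.00j], [-0.30+0.00j, (-0.06-0j), 0.03-0.00j], [(-1.06+0j), -0.20-0.00j, (0.09-0j)]] + [[(-0-0j), 0.00-0.00j, 0.00+0.00j], [-0j, -0.00+0.00j, (-0+0j)], [-0.00-0.00j, 0.00-0.00j, 0.00+0.00j]] + [[-0.00+0.00j,  0.00+0.00j,  0.00-0.00j], [0.00+0.00j,  -0.00-0.00j,  -0.00-0.00j], [(-0+0j),  0.00+0.00j,  0.00-0.00j]]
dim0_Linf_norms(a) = [1.19, 0.23, 0.1]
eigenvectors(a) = [[(-0.73+0j), 0.11-0.12j, (0.11+0.12j)],[(-0.19+0j), (-0.24+0.63j), -0.24-0.63j],[-0.65+0.00j, (0.72+0j), 0.72-0.00j]]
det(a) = -0.00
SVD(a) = [[-0.73, -0.16, -0.66], [-0.19, -0.89, 0.43], [-0.65, 0.43, 0.62]] @ diag([1.6566993129155945, 0.006348092982405513, 0.0026623862387026797]) @ [[0.98,0.19,-0.08], [-0.05,0.61,0.79], [-0.20,0.77,-0.60]]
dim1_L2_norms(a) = [1.22, 0.31, 1.08]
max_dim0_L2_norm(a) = 1.62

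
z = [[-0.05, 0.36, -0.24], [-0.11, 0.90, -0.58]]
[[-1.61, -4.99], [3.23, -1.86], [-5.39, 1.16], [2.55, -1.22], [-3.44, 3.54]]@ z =[[0.63, -5.07, 3.28], [0.04, -0.51, 0.30], [0.14, -0.9, 0.62], [0.01, -0.18, 0.10], [-0.22, 1.95, -1.23]]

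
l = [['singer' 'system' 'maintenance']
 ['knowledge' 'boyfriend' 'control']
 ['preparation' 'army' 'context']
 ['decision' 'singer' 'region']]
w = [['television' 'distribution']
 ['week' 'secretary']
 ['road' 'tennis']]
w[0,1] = 'distribution'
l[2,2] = 'context'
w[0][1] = 'distribution'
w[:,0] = ['television', 'week', 'road']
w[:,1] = ['distribution', 'secretary', 'tennis']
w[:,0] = ['television', 'week', 'road']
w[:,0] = ['television', 'week', 'road']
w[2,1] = 'tennis'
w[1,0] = 'week'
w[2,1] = 'tennis'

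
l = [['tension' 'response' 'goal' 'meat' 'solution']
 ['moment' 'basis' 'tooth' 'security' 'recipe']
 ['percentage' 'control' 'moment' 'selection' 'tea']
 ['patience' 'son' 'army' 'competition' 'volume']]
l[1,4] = 'recipe'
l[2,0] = 'percentage'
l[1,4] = 'recipe'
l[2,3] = 'selection'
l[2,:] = ['percentage', 'control', 'moment', 'selection', 'tea']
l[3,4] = 'volume'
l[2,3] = 'selection'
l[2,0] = 'percentage'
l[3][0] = 'patience'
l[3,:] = ['patience', 'son', 'army', 'competition', 'volume']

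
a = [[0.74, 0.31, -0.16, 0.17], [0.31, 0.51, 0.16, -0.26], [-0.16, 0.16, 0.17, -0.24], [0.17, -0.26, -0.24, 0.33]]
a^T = [[0.74, 0.31, -0.16, 0.17],  [0.31, 0.51, 0.16, -0.26],  [-0.16, 0.16, 0.17, -0.24],  [0.17, -0.26, -0.24, 0.33]]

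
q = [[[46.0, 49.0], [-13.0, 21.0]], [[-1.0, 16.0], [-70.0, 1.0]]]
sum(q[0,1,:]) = 8.0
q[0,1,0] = -13.0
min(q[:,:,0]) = -70.0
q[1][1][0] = -70.0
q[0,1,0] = -13.0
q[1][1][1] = 1.0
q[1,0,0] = -1.0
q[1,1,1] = 1.0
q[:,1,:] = [[-13.0, 21.0], [-70.0, 1.0]]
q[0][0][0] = 46.0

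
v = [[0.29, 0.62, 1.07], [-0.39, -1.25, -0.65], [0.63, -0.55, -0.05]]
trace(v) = -1.01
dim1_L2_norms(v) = [1.27, 1.46, 0.84]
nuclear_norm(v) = 3.17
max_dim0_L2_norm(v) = 1.5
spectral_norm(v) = 1.89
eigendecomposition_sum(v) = [[0.50, 0.01, 0.53], [-0.22, -0.00, -0.23], [0.43, 0.01, 0.46]] + [[-0.28, -0.35, 0.15], [-0.09, -0.11, 0.05], [0.27, 0.34, -0.14]] + [[0.07, 0.96, 0.40], [-0.09, -1.13, -0.47], [-0.07, -0.89, -0.37]]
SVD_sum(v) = [[0.23, 0.9, 0.74], [-0.28, -1.08, -0.89], [-0.06, -0.25, -0.20]] + [[0.24, -0.15, 0.1], [0.06, -0.04, 0.03], [0.60, -0.37, 0.26]] + [[-0.18,-0.14,0.22], [-0.17,-0.13,0.21], [0.09,0.07,-0.11]]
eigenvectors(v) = [[-0.72,0.71,-0.56], [0.31,0.22,0.65], [-0.62,-0.67,0.51]]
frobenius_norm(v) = 2.11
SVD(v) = [[-0.63, -0.36, -0.68], [0.76, -0.09, -0.65], [0.17, -0.93, 0.34]] @ diag([1.8887413163503632, 0.8165355120500284, 0.46725367571833626]) @ [[-0.20, -0.76, -0.62], [-0.80, 0.49, -0.35], [0.57, 0.43, -0.7]]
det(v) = 0.72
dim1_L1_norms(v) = [1.98, 2.29, 1.23]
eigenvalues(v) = [0.95, -0.53, -1.43]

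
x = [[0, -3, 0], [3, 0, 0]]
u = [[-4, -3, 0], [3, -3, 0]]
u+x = [[-4, -6, 0], [6, -3, 0]]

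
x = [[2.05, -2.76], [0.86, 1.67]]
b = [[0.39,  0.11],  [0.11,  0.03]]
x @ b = [[0.50, 0.14], [0.52, 0.14]]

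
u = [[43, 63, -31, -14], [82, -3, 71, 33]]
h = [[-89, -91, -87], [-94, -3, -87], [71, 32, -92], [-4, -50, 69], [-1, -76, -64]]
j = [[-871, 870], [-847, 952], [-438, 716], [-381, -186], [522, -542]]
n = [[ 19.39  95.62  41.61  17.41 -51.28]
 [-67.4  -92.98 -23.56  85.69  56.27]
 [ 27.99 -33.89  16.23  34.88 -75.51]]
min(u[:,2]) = -31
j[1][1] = 952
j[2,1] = 716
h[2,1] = 32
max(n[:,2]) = 41.61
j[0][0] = -871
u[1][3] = 33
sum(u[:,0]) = 125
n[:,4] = [-51.28, 56.27, -75.51]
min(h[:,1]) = -91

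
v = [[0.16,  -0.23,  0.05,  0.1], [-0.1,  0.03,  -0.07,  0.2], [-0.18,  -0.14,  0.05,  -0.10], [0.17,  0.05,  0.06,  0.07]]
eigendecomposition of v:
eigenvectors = [[-0.44+0.00j, (0.25+0.53j), 0.25-0.53j, -0.35+0.00j], [(-0.64+0j), (0.25-0.22j), (0.25+0.22j), 0.15+0.00j], [(-0.45+0j), (-0.62+0j), -0.62-0.00j, 0.91+0.00j], [0.45+0.00j, (0.31+0.22j), 0.31-0.22j, (0.18+0j)]]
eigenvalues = [(-0.23+0j), (0.23+0.14j), (0.23-0.14j), (0.08+0j)]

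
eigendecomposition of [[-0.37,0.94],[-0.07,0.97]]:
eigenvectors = [[-1.00, -0.59], [-0.05, -0.81]]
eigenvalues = [-0.32, 0.92]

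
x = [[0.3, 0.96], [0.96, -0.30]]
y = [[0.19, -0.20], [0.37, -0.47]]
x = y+[[0.11, 1.16], [0.59, 0.17]]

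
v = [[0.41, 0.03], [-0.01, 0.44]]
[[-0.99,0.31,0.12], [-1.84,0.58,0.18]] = v@[[-2.10,0.66,0.25], [-4.24,1.34,0.42]]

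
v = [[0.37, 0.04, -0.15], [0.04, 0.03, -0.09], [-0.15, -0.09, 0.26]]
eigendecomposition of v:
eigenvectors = [[0.79, 0.61, 0.04], [0.18, -0.29, 0.94], [-0.59, 0.73, 0.34]]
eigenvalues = [0.49, 0.17, -0.0]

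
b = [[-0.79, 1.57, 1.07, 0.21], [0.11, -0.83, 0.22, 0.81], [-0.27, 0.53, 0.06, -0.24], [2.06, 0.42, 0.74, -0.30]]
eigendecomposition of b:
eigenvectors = [[-0.32+0.34j, -0.32-0.34j, (-0.41+0j), (0.22+0j)], [-0.17-0.46j, (-0.17+0.46j), (-0.4+0j), 0.45+0.00j], [-0.03+0.22j, (-0.03-0.22j), (0.12+0j), (-0.62+0j)], [(0.7+0j), (0.7-0j), -0.81+0.00j, (0.6+0j)]]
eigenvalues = [(-1.36+0.95j), (-1.36-0.95j), (0.85+0j), 0j]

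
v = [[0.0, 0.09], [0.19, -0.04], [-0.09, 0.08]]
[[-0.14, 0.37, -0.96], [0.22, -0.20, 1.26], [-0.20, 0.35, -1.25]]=v@[[0.80, -0.18, 4.38], [-1.59, 4.14, -10.65]]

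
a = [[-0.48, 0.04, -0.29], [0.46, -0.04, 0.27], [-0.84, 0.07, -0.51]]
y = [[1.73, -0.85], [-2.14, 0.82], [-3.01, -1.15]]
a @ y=[[-0.04,  0.77], [0.07,  -0.73], [-0.07,  1.36]]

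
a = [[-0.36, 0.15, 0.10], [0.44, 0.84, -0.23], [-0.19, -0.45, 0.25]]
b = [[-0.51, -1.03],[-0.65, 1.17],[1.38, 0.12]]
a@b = [[0.22, 0.56], [-1.09, 0.50], [0.73, -0.30]]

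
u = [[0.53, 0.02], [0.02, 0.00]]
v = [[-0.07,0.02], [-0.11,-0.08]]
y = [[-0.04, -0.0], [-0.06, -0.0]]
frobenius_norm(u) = 0.53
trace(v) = -0.15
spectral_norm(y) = 0.07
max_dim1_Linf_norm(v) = 0.11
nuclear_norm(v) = 0.20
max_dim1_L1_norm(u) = 0.55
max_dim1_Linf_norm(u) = 0.53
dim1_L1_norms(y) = [0.04, 0.06]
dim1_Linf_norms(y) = [0.04, 0.06]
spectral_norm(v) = 0.14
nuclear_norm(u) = 0.53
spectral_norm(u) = 0.53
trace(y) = -0.04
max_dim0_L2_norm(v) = 0.13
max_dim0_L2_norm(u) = 0.53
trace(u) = 0.53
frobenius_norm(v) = 0.15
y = v @ u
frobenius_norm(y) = 0.07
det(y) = 0.00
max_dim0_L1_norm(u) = 0.55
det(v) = 0.01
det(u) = -0.00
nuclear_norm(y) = 0.07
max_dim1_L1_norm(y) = 0.06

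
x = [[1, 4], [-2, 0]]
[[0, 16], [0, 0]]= x @ [[0, 0], [0, 4]]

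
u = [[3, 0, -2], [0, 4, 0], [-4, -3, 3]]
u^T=[[3, 0, -4], [0, 4, -3], [-2, 0, 3]]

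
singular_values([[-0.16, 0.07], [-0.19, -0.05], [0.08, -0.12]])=[0.27, 0.14]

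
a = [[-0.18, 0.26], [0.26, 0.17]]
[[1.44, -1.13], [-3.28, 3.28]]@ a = [[-0.55, 0.18], [1.44, -0.3]]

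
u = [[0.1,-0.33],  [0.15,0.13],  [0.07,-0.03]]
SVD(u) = [[0.95, 0.23], [-0.29, 0.91], [0.11, 0.34]] @ diag([0.3596480909997444, 0.1864222375153768]) @ [[0.17, -0.99], [0.99, 0.17]]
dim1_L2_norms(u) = [0.34, 0.2, 0.08]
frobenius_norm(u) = 0.41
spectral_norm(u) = 0.36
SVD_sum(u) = [[0.06, -0.34], [-0.02, 0.10], [0.01, -0.04]] + [[0.04, 0.01], [0.17, 0.03], [0.06, 0.01]]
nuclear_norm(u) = 0.55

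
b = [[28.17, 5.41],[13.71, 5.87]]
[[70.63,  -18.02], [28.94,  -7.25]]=b@[[2.83, -0.73], [-1.68, 0.47]]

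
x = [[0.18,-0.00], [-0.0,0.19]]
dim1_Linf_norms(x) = [0.18, 0.19]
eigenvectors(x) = [[1.0, 0.0],[0.0, 1.00]]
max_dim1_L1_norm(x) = 0.19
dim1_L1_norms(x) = [0.18, 0.19]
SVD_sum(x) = [[0.0, 0.00], [0.0, 0.19]] + [[0.18, 0.0],[0.0, 0.00]]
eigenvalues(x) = [0.18, 0.19]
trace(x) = 0.37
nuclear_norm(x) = 0.37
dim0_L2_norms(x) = [0.18, 0.19]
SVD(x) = [[0.0, 1.00],[1.0, 0.00]] @ diag([0.19, 0.18]) @ [[0.00, 1.00], [1.0, 0.0]]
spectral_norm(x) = 0.19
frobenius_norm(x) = 0.26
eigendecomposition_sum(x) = [[0.18, 0.0], [0.00, 0.0]] + [[0.0, 0.0],  [0.0, 0.19]]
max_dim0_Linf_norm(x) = 0.19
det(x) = 0.03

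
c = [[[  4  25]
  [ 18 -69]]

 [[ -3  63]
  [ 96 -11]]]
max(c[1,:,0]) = 96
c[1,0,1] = 63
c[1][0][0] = -3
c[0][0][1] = 25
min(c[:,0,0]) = -3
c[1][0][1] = 63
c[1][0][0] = -3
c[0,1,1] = -69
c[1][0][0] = -3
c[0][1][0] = 18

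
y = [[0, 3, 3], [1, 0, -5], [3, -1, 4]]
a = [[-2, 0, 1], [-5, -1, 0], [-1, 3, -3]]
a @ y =[[3, -7, -2], [-1, -15, -10], [-6, 0, -30]]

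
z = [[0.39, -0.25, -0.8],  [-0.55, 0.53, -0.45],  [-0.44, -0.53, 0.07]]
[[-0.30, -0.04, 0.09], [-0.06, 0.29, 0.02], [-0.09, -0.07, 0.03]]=z@ [[0.02, -0.17, -0.01], [0.19, 0.26, -0.06], [0.33, -0.12, -0.1]]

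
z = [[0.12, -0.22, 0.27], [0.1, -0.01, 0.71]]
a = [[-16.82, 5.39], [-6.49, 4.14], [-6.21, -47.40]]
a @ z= [[-1.48, 3.65, -0.71],[-0.36, 1.39, 1.19],[-5.49, 1.84, -35.33]]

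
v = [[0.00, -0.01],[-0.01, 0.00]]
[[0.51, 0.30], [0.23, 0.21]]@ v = [[-0.00, -0.01], [-0.0, -0.00]]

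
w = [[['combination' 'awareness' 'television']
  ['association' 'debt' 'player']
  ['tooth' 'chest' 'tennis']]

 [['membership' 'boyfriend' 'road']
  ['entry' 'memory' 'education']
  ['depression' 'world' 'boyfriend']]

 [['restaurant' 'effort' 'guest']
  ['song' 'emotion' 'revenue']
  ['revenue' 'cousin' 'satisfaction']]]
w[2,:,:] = [['restaurant', 'effort', 'guest'], ['song', 'emotion', 'revenue'], ['revenue', 'cousin', 'satisfaction']]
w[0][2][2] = 'tennis'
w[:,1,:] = [['association', 'debt', 'player'], ['entry', 'memory', 'education'], ['song', 'emotion', 'revenue']]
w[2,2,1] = 'cousin'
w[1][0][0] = 'membership'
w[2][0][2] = 'guest'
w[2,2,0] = 'revenue'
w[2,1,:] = ['song', 'emotion', 'revenue']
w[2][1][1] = 'emotion'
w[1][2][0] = 'depression'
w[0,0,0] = 'combination'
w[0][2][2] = 'tennis'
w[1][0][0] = 'membership'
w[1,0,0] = 'membership'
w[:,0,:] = [['combination', 'awareness', 'television'], ['membership', 'boyfriend', 'road'], ['restaurant', 'effort', 'guest']]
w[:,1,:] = [['association', 'debt', 'player'], ['entry', 'memory', 'education'], ['song', 'emotion', 'revenue']]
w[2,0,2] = 'guest'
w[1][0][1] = 'boyfriend'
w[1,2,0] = 'depression'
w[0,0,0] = 'combination'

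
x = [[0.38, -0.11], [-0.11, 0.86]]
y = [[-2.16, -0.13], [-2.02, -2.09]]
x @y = [[-0.6,0.18], [-1.5,-1.78]]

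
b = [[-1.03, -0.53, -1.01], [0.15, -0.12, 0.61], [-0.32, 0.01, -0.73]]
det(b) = -0.00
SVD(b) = [[-0.86, -0.50, -0.13], [0.3, -0.69, 0.66], [-0.42, 0.53, 0.74]] @ diag([1.7701246685338028, 0.5224526928712403, 0.0013570407820279774]) @ [[0.60,0.23,0.77], [0.47,0.68,-0.57], [0.65,-0.70,-0.30]]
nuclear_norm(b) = 2.29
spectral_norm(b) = 1.77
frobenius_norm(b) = 1.85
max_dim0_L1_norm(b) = 2.35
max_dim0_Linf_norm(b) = 1.03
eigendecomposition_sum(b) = [[-0.92, -0.39, -1.11], [0.35, 0.15, 0.42], [-0.48, -0.20, -0.58]] + [[-0.11,  -0.14,  0.1], [-0.2,  -0.27,  0.19], [0.16,  0.21,  -0.15]] + [[-0.00, 0.0, 0.0], [0.00, -0.0, -0.0], [0.0, -0.0, -0.0]]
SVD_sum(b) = [[-0.91, -0.35, -1.16],[0.32, 0.12, 0.40],[-0.45, -0.17, -0.57]] + [[-0.12, -0.18, 0.15], [-0.17, -0.24, 0.21], [0.13, 0.19, -0.16]] + [[-0.00, 0.00, 0.0], [0.0, -0.0, -0.0], [0.0, -0.0, -0.0]]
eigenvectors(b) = [[0.84, -0.39, -0.65],  [-0.32, -0.72, 0.70],  [0.44, 0.57, 0.30]]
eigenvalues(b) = [-1.35, -0.52, -0.0]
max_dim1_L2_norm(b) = 1.54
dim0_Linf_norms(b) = [1.03, 0.53, 1.01]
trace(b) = -1.88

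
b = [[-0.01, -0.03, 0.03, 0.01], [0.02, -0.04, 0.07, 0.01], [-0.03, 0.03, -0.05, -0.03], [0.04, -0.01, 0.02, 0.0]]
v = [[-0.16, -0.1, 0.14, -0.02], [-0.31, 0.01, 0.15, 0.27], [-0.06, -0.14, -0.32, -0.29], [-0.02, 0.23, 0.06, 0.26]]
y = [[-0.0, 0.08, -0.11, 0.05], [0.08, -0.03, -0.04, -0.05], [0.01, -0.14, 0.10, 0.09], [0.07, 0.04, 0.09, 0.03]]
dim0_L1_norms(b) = [0.1, 0.11, 0.17, 0.05]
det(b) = -0.00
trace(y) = 0.10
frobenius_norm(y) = 0.29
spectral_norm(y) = 0.23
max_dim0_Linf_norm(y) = 0.14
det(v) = -0.00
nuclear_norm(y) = 0.55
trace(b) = -0.10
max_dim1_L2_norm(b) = 0.08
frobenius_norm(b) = 0.13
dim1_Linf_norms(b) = [0.03, 0.07, 0.05, 0.04]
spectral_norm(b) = 0.12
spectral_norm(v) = 0.63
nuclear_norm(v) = 1.26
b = v @ y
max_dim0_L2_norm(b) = 0.09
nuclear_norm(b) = 0.19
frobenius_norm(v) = 0.76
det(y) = 0.00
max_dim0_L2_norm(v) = 0.47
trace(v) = -0.21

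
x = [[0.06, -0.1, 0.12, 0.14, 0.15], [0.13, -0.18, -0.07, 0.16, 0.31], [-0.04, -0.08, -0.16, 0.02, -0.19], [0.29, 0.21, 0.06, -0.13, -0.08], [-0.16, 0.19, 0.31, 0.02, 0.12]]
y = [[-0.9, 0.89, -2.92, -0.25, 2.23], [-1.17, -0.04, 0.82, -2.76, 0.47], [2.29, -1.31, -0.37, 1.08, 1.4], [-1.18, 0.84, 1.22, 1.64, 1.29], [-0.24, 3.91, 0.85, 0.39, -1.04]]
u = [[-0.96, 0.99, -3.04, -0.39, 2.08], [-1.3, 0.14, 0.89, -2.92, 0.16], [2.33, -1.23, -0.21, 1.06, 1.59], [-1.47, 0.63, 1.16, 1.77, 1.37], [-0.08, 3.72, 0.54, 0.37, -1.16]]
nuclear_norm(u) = 16.78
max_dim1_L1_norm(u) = 7.46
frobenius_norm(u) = 7.86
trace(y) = -0.71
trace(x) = -0.29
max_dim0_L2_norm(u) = 4.09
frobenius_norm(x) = 0.80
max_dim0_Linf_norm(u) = 3.72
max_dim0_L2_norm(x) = 0.42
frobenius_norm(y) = 7.78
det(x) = -0.00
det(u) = -314.48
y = u + x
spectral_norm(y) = 4.79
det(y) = -271.58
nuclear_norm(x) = 1.52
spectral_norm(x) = 0.51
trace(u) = -0.42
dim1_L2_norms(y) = [3.89, 3.14, 3.2, 2.82, 4.16]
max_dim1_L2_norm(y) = 4.16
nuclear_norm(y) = 16.45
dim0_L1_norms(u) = [6.14, 6.71, 5.84, 6.51, 6.36]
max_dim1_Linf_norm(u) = 3.72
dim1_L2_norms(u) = [3.95, 3.32, 3.26, 2.99, 3.95]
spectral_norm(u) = 4.62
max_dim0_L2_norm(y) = 4.3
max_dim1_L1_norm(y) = 7.19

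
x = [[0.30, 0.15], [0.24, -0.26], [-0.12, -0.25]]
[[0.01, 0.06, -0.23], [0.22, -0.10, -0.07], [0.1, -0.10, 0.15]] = x @ [[0.31, 0.00, -0.63], [-0.55, 0.40, -0.30]]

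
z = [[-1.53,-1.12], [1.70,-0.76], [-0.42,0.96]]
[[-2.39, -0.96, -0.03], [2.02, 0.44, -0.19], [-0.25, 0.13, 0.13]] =z@[[1.33,0.4,-0.06], [0.32,0.31,0.11]]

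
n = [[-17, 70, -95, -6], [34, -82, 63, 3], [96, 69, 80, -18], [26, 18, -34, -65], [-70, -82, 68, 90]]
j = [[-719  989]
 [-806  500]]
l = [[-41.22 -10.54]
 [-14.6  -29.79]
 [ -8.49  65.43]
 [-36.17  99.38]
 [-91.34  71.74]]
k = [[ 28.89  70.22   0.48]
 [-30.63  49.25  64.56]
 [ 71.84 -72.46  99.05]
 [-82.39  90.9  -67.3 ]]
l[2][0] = -8.49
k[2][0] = 71.84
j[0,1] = 989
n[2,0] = 96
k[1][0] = -30.63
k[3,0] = -82.39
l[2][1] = 65.43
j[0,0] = -719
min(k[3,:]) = -82.39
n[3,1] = 18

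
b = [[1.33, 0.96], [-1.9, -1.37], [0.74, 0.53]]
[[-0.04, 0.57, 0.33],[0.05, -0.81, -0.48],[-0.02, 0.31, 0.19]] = b@[[0.0, 0.16, 0.2], [-0.04, 0.37, 0.07]]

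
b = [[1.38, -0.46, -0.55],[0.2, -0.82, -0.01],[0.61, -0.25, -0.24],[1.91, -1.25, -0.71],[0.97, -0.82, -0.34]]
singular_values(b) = [3.24, 0.74, 0.0]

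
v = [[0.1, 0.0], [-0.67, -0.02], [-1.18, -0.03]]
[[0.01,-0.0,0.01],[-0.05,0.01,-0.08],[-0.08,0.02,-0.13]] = v@[[0.07, -0.02, 0.11], [-0.06, -0.02, 0.09]]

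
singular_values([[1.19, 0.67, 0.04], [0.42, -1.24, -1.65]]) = [2.12, 1.34]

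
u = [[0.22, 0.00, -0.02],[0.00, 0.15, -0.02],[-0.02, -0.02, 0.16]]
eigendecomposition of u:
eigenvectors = [[0.95, 0.28, 0.15], [0.08, -0.66, 0.74], [-0.31, 0.69, 0.65]]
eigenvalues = [0.23, 0.17, 0.13]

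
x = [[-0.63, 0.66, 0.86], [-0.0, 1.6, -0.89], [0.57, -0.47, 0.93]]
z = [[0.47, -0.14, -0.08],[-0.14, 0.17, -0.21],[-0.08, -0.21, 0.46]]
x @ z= [[-0.46, 0.02, 0.31], [-0.15, 0.46, -0.75], [0.26, -0.36, 0.48]]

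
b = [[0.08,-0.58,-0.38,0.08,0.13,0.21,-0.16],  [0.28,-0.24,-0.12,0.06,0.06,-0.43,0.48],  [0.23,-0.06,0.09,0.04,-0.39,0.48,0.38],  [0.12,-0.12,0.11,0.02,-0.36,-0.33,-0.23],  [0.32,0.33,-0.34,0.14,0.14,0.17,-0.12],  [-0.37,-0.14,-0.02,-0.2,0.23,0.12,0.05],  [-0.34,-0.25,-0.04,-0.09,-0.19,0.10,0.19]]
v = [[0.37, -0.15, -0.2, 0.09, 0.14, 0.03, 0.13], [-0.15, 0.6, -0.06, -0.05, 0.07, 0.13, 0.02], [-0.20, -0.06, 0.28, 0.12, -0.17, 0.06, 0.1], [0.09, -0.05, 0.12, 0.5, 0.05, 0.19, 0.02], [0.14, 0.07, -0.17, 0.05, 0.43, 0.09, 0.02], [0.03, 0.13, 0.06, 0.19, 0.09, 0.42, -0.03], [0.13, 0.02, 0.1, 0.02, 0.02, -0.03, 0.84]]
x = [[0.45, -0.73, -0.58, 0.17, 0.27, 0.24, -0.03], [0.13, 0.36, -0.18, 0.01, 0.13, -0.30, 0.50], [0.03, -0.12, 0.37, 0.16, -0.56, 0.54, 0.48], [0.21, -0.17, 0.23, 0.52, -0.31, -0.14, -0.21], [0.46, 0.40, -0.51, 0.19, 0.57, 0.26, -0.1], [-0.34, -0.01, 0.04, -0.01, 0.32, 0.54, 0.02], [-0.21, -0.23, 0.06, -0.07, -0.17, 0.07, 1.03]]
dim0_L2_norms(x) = [0.8, 0.96, 0.91, 0.61, 0.98, 0.91, 1.26]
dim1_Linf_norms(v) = [0.37, 0.6, 0.28, 0.5, 0.43, 0.42, 0.84]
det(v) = 0.00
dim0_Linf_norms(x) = [0.46, 0.73, 0.58, 0.52, 0.57, 0.54, 1.03]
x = b + v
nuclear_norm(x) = 5.65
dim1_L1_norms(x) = [2.47, 1.61, 2.26, 1.79, 2.49, 1.28, 1.84]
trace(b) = 0.40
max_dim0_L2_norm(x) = 1.26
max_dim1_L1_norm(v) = 1.16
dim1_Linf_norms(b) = [0.58, 0.48, 0.48, 0.36, 0.34, 0.37, 0.34]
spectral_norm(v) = 0.89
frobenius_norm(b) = 1.74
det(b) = 0.00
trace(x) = 3.84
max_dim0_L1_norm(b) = 1.84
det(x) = 0.00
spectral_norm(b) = 0.85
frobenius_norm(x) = 2.47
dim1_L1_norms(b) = [1.62, 1.67, 1.67, 1.29, 1.56, 1.13, 1.2]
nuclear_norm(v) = 3.44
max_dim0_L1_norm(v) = 1.16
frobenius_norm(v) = 1.54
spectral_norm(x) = 1.49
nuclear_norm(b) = 4.12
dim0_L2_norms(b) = [0.71, 0.78, 0.54, 0.28, 0.64, 0.79, 0.71]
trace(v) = 3.44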